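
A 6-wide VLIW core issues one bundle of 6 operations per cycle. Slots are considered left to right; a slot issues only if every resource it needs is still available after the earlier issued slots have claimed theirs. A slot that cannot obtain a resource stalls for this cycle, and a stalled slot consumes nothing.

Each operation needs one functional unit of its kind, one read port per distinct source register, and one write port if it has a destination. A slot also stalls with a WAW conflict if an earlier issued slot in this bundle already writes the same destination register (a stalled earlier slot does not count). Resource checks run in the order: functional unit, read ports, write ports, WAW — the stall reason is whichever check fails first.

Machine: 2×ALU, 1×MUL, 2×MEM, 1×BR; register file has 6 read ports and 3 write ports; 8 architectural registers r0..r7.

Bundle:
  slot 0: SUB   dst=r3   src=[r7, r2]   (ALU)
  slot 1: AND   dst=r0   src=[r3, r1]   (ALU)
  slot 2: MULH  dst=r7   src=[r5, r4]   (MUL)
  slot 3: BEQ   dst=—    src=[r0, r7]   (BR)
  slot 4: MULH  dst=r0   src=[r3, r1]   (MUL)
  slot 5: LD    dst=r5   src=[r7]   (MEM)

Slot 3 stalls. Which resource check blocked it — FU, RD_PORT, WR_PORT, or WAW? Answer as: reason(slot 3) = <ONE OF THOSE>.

#0 ALU src=r7,r2 dispatched  <A:1 Mu:1 Ld:2 B:1 rd:4 wr:2>
#1 ALU src=r3,r1 dispatched  <A:0 Mu:1 Ld:2 B:1 rd:2 wr:1>
#2 MUL src=r5,r4 dispatched  <A:0 Mu:0 Ld:2 B:1 rd:0 wr:0>
#3 BR src=r0,r7 held:RD_PORT  <A:0 Mu:0 Ld:2 B:1 rd:0 wr:0>
#4 MUL src=r3,r1 held:FU  <A:0 Mu:0 Ld:2 B:1 rd:0 wr:0>
#5 MEM src=r7 held:RD_PORT  <A:0 Mu:0 Ld:2 B:1 rd:0 wr:0>

reason(slot 3) = RD_PORT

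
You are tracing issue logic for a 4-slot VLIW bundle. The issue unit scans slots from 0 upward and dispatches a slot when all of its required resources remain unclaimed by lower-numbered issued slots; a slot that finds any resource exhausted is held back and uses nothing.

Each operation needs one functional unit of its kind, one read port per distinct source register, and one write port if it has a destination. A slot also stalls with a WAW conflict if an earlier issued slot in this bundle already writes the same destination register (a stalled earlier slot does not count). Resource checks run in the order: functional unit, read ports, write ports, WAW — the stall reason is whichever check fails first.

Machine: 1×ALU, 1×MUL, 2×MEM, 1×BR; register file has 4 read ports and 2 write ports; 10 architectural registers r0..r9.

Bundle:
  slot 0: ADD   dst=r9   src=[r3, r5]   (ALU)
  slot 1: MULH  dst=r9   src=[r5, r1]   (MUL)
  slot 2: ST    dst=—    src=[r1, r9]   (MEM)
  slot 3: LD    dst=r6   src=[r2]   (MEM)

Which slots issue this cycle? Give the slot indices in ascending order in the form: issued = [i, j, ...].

issued = [0, 2]

  0. ALU→r9 ⇒ go  {0A/1Mu/2Ld/1B | 2r 1w}
  1. MUL→r9 ⇒ no(WAW)  {0A/1Mu/2Ld/1B | 2r 1w}
  2. MEM ⇒ go  {0A/1Mu/1Ld/1B | 0r 1w}
  3. MEM→r6 ⇒ no(RD_PORT)  {0A/1Mu/1Ld/1B | 0r 1w}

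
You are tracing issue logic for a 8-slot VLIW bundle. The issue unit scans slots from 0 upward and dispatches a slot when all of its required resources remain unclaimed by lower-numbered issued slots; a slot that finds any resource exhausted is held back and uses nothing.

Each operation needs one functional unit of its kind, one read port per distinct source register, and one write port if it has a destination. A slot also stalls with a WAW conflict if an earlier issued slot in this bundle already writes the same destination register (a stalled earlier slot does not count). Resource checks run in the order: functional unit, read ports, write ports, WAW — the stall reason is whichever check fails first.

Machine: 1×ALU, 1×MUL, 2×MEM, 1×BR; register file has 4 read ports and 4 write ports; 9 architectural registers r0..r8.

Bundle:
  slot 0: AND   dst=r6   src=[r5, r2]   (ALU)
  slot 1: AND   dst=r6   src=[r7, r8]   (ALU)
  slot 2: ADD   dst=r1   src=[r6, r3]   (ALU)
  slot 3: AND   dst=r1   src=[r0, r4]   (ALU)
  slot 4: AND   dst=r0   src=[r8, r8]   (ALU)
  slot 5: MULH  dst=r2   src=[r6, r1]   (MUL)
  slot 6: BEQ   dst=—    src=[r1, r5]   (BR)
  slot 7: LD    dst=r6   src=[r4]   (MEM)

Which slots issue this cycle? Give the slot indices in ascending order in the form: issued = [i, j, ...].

  0. ALU→r6 ⇒ go  {0A/1Mu/2Ld/1B | 2r 3w}
  1. ALU→r6 ⇒ no(FU)  {0A/1Mu/2Ld/1B | 2r 3w}
  2. ALU→r1 ⇒ no(FU)  {0A/1Mu/2Ld/1B | 2r 3w}
  3. ALU→r1 ⇒ no(FU)  {0A/1Mu/2Ld/1B | 2r 3w}
  4. ALU→r0 ⇒ no(FU)  {0A/1Mu/2Ld/1B | 2r 3w}
  5. MUL→r2 ⇒ go  {0A/0Mu/2Ld/1B | 0r 2w}
  6. BR ⇒ no(RD_PORT)  {0A/0Mu/2Ld/1B | 0r 2w}
  7. MEM→r6 ⇒ no(RD_PORT)  {0A/0Mu/2Ld/1B | 0r 2w}

issued = [0, 5]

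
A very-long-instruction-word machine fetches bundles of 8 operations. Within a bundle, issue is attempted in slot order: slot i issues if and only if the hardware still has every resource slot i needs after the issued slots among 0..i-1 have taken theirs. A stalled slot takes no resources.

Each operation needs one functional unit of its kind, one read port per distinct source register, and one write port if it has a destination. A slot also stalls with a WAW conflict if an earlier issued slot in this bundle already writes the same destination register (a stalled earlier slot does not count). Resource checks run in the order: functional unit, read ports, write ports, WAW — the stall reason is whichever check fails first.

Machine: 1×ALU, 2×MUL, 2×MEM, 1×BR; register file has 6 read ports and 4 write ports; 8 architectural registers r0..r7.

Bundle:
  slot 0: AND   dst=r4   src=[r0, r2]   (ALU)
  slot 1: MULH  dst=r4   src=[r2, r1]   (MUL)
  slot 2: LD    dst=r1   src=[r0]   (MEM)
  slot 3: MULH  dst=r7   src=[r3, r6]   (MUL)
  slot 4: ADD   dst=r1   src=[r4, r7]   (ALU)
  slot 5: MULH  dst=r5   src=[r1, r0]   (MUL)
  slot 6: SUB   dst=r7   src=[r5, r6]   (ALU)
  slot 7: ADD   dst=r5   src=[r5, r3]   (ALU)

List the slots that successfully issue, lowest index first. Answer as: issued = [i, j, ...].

issued = [0, 2, 3]

  0. ALU→r4 ⇒ go  {0A/2Mu/2Ld/1B | 4r 3w}
  1. MUL→r4 ⇒ no(WAW)  {0A/2Mu/2Ld/1B | 4r 3w}
  2. MEM→r1 ⇒ go  {0A/2Mu/1Ld/1B | 3r 2w}
  3. MUL→r7 ⇒ go  {0A/1Mu/1Ld/1B | 1r 1w}
  4. ALU→r1 ⇒ no(FU)  {0A/1Mu/1Ld/1B | 1r 1w}
  5. MUL→r5 ⇒ no(RD_PORT)  {0A/1Mu/1Ld/1B | 1r 1w}
  6. ALU→r7 ⇒ no(FU)  {0A/1Mu/1Ld/1B | 1r 1w}
  7. ALU→r5 ⇒ no(FU)  {0A/1Mu/1Ld/1B | 1r 1w}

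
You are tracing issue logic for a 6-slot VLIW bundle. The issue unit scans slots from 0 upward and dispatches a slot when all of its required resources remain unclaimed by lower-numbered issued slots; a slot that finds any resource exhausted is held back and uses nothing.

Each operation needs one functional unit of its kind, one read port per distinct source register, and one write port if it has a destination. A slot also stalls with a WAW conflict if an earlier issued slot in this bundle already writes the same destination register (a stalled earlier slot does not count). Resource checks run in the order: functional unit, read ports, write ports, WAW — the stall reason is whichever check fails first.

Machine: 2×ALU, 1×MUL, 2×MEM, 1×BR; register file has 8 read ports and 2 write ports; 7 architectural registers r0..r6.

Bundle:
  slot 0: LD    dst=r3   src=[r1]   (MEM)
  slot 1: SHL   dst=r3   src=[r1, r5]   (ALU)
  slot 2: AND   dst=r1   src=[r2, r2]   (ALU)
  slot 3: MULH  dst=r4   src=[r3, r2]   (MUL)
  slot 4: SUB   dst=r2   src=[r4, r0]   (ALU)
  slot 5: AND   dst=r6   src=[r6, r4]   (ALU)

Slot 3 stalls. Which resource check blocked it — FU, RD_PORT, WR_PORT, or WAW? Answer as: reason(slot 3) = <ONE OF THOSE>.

reason(slot 3) = WR_PORT

(0) want 1×MEM +1rd +1wr — yes → AL2|MU1|ME1|BR1|rd7|wr1
(1) want 1×ALU +2rd +1wr — WAW → AL2|MU1|ME1|BR1|rd7|wr1
(2) want 1×ALU +1rd +1wr — yes → AL1|MU1|ME1|BR1|rd6|wr0
(3) want 1×MUL +2rd +1wr — WR_PORT → AL1|MU1|ME1|BR1|rd6|wr0
(4) want 1×ALU +2rd +1wr — WR_PORT → AL1|MU1|ME1|BR1|rd6|wr0
(5) want 1×ALU +2rd +1wr — WR_PORT → AL1|MU1|ME1|BR1|rd6|wr0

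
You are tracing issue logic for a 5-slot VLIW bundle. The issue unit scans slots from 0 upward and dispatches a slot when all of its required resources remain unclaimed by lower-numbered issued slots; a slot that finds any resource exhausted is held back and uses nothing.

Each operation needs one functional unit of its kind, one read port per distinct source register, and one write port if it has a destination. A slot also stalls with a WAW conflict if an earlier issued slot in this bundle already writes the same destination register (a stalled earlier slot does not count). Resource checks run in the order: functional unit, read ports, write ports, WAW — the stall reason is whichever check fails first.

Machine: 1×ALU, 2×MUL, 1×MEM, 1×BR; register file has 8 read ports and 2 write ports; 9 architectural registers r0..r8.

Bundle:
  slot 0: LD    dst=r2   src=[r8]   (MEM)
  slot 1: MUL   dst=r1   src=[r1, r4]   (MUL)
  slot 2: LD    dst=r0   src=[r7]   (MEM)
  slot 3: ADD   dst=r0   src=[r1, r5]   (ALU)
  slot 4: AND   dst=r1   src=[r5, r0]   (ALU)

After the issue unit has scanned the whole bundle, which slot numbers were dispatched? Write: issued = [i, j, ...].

[0] MEM needs rd=1 wr=1: ok; after: ALU=1 MUL=2 MEM=0 BR=1, R=7, W=1
[1] MUL needs rd=2 wr=1: ok; after: ALU=1 MUL=1 MEM=0 BR=1, R=5, W=0
[2] MEM needs rd=1 wr=1: FU; after: ALU=1 MUL=1 MEM=0 BR=1, R=5, W=0
[3] ALU needs rd=2 wr=1: WR_PORT; after: ALU=1 MUL=1 MEM=0 BR=1, R=5, W=0
[4] ALU needs rd=2 wr=1: WR_PORT; after: ALU=1 MUL=1 MEM=0 BR=1, R=5, W=0

issued = [0, 1]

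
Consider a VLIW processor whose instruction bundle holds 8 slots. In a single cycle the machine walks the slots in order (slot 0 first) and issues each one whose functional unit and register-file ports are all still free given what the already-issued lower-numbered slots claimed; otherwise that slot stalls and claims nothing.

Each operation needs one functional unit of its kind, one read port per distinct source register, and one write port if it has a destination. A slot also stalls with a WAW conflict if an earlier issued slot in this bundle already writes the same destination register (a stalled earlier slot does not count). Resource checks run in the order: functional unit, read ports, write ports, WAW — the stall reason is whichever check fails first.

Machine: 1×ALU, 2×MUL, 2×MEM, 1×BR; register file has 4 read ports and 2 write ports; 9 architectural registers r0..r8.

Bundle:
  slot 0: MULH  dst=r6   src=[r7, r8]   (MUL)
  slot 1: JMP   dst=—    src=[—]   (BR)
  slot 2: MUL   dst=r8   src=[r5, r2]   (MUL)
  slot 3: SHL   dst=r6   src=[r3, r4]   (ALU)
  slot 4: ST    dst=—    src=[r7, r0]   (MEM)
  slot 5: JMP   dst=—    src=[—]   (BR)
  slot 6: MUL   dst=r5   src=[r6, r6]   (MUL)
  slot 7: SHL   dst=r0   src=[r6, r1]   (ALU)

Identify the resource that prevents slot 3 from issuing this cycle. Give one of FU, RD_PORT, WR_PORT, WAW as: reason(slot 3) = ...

slot 0 (MUL): ISSUE — free A1,Mu1,Ld2,B1 rp2 wp1
slot 1 (BR): ISSUE — free A1,Mu1,Ld2,B0 rp2 wp1
slot 2 (MUL): ISSUE — free A1,Mu0,Ld2,B0 rp0 wp0
slot 3 (ALU): stall RD_PORT — free A1,Mu0,Ld2,B0 rp0 wp0
slot 4 (MEM): stall RD_PORT — free A1,Mu0,Ld2,B0 rp0 wp0
slot 5 (BR): stall FU — free A1,Mu0,Ld2,B0 rp0 wp0
slot 6 (MUL): stall FU — free A1,Mu0,Ld2,B0 rp0 wp0
slot 7 (ALU): stall RD_PORT — free A1,Mu0,Ld2,B0 rp0 wp0

reason(slot 3) = RD_PORT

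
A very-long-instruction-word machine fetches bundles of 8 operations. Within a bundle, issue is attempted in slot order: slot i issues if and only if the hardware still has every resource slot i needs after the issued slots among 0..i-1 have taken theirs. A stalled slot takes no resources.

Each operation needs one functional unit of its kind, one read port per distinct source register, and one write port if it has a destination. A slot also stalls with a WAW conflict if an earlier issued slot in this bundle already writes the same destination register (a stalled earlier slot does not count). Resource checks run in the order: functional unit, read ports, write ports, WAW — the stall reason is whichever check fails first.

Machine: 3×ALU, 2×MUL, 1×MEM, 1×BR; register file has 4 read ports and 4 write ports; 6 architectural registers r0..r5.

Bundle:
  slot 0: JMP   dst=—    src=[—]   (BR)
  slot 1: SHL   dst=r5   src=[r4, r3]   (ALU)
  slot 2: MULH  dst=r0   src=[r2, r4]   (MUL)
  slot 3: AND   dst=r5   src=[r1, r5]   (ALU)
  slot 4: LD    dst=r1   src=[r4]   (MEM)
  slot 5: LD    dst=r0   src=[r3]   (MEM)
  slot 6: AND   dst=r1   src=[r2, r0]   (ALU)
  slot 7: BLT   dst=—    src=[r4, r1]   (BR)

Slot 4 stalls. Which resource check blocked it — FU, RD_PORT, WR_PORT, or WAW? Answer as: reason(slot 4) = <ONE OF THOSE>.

slot 0 (BR): ISSUE — free A3,Mu2,Ld1,B0 rp4 wp4
slot 1 (ALU): ISSUE — free A2,Mu2,Ld1,B0 rp2 wp3
slot 2 (MUL): ISSUE — free A2,Mu1,Ld1,B0 rp0 wp2
slot 3 (ALU): stall RD_PORT — free A2,Mu1,Ld1,B0 rp0 wp2
slot 4 (MEM): stall RD_PORT — free A2,Mu1,Ld1,B0 rp0 wp2
slot 5 (MEM): stall RD_PORT — free A2,Mu1,Ld1,B0 rp0 wp2
slot 6 (ALU): stall RD_PORT — free A2,Mu1,Ld1,B0 rp0 wp2
slot 7 (BR): stall FU — free A2,Mu1,Ld1,B0 rp0 wp2

reason(slot 4) = RD_PORT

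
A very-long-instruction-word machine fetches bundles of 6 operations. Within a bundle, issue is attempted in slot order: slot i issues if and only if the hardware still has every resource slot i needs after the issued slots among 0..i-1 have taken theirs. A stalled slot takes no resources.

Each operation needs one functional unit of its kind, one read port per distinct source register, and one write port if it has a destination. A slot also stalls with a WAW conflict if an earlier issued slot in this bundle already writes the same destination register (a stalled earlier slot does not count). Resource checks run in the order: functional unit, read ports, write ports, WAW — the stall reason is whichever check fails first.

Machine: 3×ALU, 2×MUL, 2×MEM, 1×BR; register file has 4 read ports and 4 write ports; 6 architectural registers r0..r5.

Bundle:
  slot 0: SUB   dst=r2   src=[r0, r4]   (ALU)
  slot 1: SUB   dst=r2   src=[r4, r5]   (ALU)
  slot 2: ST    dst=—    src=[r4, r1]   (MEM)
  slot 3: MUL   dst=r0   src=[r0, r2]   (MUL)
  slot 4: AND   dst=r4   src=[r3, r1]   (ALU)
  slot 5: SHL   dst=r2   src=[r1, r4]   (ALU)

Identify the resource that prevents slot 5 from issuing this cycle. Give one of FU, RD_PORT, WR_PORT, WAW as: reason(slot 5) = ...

  0. ALU→r2 ⇒ go  {2A/2Mu/2Ld/1B | 2r 3w}
  1. ALU→r2 ⇒ no(WAW)  {2A/2Mu/2Ld/1B | 2r 3w}
  2. MEM ⇒ go  {2A/2Mu/1Ld/1B | 0r 3w}
  3. MUL→r0 ⇒ no(RD_PORT)  {2A/2Mu/1Ld/1B | 0r 3w}
  4. ALU→r4 ⇒ no(RD_PORT)  {2A/2Mu/1Ld/1B | 0r 3w}
  5. ALU→r2 ⇒ no(RD_PORT)  {2A/2Mu/1Ld/1B | 0r 3w}

reason(slot 5) = RD_PORT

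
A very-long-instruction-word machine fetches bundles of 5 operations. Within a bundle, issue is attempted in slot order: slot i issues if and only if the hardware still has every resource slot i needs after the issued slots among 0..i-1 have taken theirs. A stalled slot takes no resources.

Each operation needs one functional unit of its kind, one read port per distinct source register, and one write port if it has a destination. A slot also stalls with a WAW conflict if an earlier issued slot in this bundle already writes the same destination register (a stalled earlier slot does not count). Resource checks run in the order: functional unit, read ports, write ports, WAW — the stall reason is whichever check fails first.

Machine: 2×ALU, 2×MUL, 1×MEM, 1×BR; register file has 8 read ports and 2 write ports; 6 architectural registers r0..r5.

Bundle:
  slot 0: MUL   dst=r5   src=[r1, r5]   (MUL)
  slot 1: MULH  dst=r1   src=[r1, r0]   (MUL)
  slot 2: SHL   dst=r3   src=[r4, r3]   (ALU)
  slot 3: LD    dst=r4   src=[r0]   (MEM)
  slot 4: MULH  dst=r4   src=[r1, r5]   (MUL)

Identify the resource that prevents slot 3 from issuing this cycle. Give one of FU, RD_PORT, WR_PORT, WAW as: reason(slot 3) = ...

reason(slot 3) = WR_PORT

(0) want 1×MUL +2rd +1wr — yes → AL2|MU1|ME1|BR1|rd6|wr1
(1) want 1×MUL +2rd +1wr — yes → AL2|MU0|ME1|BR1|rd4|wr0
(2) want 1×ALU +2rd +1wr — WR_PORT → AL2|MU0|ME1|BR1|rd4|wr0
(3) want 1×MEM +1rd +1wr — WR_PORT → AL2|MU0|ME1|BR1|rd4|wr0
(4) want 1×MUL +2rd +1wr — FU → AL2|MU0|ME1|BR1|rd4|wr0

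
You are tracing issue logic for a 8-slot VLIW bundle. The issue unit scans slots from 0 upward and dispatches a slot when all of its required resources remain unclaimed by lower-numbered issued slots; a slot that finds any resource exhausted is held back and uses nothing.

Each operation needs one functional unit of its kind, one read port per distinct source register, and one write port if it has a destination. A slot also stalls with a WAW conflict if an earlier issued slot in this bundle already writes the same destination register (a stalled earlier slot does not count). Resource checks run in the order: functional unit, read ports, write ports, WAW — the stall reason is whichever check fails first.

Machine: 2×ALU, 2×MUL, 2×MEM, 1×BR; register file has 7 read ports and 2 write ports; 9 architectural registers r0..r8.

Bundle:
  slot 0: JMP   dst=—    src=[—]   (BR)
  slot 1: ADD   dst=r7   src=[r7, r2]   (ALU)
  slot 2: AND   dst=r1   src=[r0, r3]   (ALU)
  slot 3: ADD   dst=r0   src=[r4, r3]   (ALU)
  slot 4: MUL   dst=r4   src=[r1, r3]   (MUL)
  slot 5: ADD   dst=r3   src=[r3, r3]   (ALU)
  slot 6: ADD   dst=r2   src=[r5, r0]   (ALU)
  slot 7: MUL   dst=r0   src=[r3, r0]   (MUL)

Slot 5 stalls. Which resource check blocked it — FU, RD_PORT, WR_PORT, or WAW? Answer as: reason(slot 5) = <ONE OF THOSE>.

reason(slot 5) = FU

#0 BR src=- dispatched  <A:2 Mu:2 Ld:2 B:0 rd:7 wr:2>
#1 ALU src=r7,r2 dispatched  <A:1 Mu:2 Ld:2 B:0 rd:5 wr:1>
#2 ALU src=r0,r3 dispatched  <A:0 Mu:2 Ld:2 B:0 rd:3 wr:0>
#3 ALU src=r4,r3 held:FU  <A:0 Mu:2 Ld:2 B:0 rd:3 wr:0>
#4 MUL src=r1,r3 held:WR_PORT  <A:0 Mu:2 Ld:2 B:0 rd:3 wr:0>
#5 ALU src=r3,r3 held:FU  <A:0 Mu:2 Ld:2 B:0 rd:3 wr:0>
#6 ALU src=r5,r0 held:FU  <A:0 Mu:2 Ld:2 B:0 rd:3 wr:0>
#7 MUL src=r3,r0 held:WR_PORT  <A:0 Mu:2 Ld:2 B:0 rd:3 wr:0>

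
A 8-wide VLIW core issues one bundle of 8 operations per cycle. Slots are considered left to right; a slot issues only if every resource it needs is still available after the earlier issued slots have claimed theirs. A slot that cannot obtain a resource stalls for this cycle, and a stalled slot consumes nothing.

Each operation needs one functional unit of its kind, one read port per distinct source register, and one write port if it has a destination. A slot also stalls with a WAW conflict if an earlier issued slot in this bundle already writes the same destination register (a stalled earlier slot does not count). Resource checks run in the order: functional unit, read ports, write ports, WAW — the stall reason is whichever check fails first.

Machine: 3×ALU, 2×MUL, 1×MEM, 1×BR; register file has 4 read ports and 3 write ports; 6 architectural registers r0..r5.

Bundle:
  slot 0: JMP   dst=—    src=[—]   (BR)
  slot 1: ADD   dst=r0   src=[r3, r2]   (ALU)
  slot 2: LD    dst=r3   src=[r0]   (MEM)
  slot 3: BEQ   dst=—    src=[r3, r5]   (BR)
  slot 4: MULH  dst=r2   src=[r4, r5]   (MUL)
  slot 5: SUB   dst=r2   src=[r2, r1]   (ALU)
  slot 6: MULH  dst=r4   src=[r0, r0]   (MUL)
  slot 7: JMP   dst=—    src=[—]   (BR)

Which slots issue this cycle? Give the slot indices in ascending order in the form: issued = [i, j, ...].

issued = [0, 1, 2, 6]

#0 BR src=- dispatched  <A:3 Mu:2 Ld:1 B:0 rd:4 wr:3>
#1 ALU src=r3,r2 dispatched  <A:2 Mu:2 Ld:1 B:0 rd:2 wr:2>
#2 MEM src=r0 dispatched  <A:2 Mu:2 Ld:0 B:0 rd:1 wr:1>
#3 BR src=r3,r5 held:FU  <A:2 Mu:2 Ld:0 B:0 rd:1 wr:1>
#4 MUL src=r4,r5 held:RD_PORT  <A:2 Mu:2 Ld:0 B:0 rd:1 wr:1>
#5 ALU src=r2,r1 held:RD_PORT  <A:2 Mu:2 Ld:0 B:0 rd:1 wr:1>
#6 MUL src=r0,r0 dispatched  <A:2 Mu:1 Ld:0 B:0 rd:0 wr:0>
#7 BR src=- held:FU  <A:2 Mu:1 Ld:0 B:0 rd:0 wr:0>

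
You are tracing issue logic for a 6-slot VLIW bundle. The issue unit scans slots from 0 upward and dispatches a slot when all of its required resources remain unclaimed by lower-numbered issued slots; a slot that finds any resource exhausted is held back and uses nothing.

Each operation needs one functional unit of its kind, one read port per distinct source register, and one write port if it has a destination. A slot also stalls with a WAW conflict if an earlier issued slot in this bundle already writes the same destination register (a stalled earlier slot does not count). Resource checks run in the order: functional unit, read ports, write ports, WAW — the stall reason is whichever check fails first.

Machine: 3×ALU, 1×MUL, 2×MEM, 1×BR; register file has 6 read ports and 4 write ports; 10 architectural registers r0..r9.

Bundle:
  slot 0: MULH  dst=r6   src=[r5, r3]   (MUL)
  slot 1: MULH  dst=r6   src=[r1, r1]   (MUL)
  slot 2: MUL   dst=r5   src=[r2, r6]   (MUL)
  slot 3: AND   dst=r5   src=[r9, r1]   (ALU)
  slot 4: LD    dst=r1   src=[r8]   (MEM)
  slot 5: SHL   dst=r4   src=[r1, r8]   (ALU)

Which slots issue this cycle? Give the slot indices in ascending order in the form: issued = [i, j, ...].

issued = [0, 3, 4]

[0] MUL needs rd=2 wr=1: ok; after: ALU=3 MUL=0 MEM=2 BR=1, R=4, W=3
[1] MUL needs rd=1 wr=1: FU; after: ALU=3 MUL=0 MEM=2 BR=1, R=4, W=3
[2] MUL needs rd=2 wr=1: FU; after: ALU=3 MUL=0 MEM=2 BR=1, R=4, W=3
[3] ALU needs rd=2 wr=1: ok; after: ALU=2 MUL=0 MEM=2 BR=1, R=2, W=2
[4] MEM needs rd=1 wr=1: ok; after: ALU=2 MUL=0 MEM=1 BR=1, R=1, W=1
[5] ALU needs rd=2 wr=1: RD_PORT; after: ALU=2 MUL=0 MEM=1 BR=1, R=1, W=1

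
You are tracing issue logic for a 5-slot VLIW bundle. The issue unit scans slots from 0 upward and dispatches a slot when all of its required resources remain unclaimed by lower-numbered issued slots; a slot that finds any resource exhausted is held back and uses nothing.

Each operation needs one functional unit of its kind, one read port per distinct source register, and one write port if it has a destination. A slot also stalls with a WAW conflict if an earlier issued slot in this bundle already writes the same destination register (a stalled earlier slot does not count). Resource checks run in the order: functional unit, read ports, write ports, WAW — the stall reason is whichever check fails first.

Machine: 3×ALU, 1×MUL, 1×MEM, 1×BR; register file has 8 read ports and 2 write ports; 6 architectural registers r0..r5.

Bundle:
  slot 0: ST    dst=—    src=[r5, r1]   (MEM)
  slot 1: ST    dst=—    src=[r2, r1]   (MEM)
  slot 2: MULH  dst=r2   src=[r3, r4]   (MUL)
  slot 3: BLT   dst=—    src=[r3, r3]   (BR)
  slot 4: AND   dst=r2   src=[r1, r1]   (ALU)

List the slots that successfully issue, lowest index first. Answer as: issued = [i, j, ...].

issued = [0, 2, 3]

#0 MEM src=r5,r1 dispatched  <A:3 Mu:1 Ld:0 B:1 rd:6 wr:2>
#1 MEM src=r2,r1 held:FU  <A:3 Mu:1 Ld:0 B:1 rd:6 wr:2>
#2 MUL src=r3,r4 dispatched  <A:3 Mu:0 Ld:0 B:1 rd:4 wr:1>
#3 BR src=r3,r3 dispatched  <A:3 Mu:0 Ld:0 B:0 rd:3 wr:1>
#4 ALU src=r1,r1 held:WAW  <A:3 Mu:0 Ld:0 B:0 rd:3 wr:1>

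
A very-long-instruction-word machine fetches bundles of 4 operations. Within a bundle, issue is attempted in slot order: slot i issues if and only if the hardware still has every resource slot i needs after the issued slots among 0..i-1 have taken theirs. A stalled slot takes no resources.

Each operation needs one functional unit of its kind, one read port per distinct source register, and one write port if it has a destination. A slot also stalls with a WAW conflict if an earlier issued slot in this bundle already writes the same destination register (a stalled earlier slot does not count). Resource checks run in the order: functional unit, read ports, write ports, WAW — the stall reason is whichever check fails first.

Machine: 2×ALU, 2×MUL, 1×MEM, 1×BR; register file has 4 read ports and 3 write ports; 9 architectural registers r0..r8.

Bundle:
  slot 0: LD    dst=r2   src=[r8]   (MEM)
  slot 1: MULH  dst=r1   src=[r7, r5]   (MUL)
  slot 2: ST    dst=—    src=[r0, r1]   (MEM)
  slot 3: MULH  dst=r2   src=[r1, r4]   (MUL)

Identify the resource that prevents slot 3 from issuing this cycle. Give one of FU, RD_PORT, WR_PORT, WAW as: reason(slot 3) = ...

reason(slot 3) = RD_PORT

[0] MEM needs rd=1 wr=1: ok; after: ALU=2 MUL=2 MEM=0 BR=1, R=3, W=2
[1] MUL needs rd=2 wr=1: ok; after: ALU=2 MUL=1 MEM=0 BR=1, R=1, W=1
[2] MEM needs rd=2 wr=0: FU; after: ALU=2 MUL=1 MEM=0 BR=1, R=1, W=1
[3] MUL needs rd=2 wr=1: RD_PORT; after: ALU=2 MUL=1 MEM=0 BR=1, R=1, W=1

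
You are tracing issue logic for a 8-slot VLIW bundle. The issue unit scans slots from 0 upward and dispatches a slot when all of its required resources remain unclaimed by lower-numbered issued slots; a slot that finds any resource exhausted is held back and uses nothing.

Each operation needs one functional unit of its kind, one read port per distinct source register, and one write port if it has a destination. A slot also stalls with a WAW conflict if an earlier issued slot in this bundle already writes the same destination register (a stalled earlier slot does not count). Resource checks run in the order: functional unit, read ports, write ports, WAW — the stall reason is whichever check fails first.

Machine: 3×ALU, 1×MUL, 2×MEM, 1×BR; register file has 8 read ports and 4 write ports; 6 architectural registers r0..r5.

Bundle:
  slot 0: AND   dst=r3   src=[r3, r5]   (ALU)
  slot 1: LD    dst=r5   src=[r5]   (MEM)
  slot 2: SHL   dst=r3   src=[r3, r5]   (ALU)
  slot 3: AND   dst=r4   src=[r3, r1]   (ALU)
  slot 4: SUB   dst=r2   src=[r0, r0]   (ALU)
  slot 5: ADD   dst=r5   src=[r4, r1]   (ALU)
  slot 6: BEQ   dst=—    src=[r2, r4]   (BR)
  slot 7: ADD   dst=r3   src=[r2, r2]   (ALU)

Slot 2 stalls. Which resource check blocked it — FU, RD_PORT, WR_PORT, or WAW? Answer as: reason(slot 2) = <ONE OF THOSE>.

reason(slot 2) = WAW

#0 ALU src=r3,r5 dispatched  <A:2 Mu:1 Ld:2 B:1 rd:6 wr:3>
#1 MEM src=r5 dispatched  <A:2 Mu:1 Ld:1 B:1 rd:5 wr:2>
#2 ALU src=r3,r5 held:WAW  <A:2 Mu:1 Ld:1 B:1 rd:5 wr:2>
#3 ALU src=r3,r1 dispatched  <A:1 Mu:1 Ld:1 B:1 rd:3 wr:1>
#4 ALU src=r0,r0 dispatched  <A:0 Mu:1 Ld:1 B:1 rd:2 wr:0>
#5 ALU src=r4,r1 held:FU  <A:0 Mu:1 Ld:1 B:1 rd:2 wr:0>
#6 BR src=r2,r4 dispatched  <A:0 Mu:1 Ld:1 B:0 rd:0 wr:0>
#7 ALU src=r2,r2 held:FU  <A:0 Mu:1 Ld:1 B:0 rd:0 wr:0>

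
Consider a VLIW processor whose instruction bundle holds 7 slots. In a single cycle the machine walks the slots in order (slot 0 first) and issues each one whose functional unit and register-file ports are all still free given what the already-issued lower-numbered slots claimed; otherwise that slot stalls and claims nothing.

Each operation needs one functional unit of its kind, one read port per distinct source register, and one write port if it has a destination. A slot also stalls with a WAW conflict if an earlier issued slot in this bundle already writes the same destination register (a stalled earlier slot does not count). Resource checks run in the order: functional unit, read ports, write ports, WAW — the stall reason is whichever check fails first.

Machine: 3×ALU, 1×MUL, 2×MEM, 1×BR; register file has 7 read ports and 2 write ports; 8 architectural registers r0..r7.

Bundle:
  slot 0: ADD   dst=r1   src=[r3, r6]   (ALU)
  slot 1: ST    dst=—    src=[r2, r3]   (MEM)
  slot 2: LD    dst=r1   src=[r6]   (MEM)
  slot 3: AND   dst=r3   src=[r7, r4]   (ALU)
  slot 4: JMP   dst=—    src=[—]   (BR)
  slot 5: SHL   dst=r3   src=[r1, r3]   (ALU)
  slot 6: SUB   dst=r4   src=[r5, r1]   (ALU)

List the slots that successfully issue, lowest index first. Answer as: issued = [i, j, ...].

issued = [0, 1, 3, 4]

slot 0 (ALU): ISSUE — free A2,Mu1,Ld2,B1 rp5 wp1
slot 1 (MEM): ISSUE — free A2,Mu1,Ld1,B1 rp3 wp1
slot 2 (MEM): stall WAW — free A2,Mu1,Ld1,B1 rp3 wp1
slot 3 (ALU): ISSUE — free A1,Mu1,Ld1,B1 rp1 wp0
slot 4 (BR): ISSUE — free A1,Mu1,Ld1,B0 rp1 wp0
slot 5 (ALU): stall RD_PORT — free A1,Mu1,Ld1,B0 rp1 wp0
slot 6 (ALU): stall RD_PORT — free A1,Mu1,Ld1,B0 rp1 wp0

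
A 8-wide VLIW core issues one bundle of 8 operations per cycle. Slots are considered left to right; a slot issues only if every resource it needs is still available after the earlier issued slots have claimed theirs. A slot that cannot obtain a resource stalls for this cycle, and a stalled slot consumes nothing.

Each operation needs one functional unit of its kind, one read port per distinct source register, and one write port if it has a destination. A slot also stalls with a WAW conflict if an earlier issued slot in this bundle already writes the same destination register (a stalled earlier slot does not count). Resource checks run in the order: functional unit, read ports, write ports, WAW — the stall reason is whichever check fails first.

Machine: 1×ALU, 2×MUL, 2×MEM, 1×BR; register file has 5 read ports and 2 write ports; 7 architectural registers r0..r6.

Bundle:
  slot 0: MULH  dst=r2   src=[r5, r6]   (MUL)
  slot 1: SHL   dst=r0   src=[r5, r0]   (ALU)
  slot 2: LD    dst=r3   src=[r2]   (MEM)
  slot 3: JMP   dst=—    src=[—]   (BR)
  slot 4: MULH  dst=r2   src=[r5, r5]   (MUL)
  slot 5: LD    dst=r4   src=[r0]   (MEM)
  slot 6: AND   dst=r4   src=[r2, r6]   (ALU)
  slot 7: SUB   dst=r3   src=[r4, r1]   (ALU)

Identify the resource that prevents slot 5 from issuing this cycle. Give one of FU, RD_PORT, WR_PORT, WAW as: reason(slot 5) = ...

reason(slot 5) = WR_PORT

[0] MUL needs rd=2 wr=1: ok; after: ALU=1 MUL=1 MEM=2 BR=1, R=3, W=1
[1] ALU needs rd=2 wr=1: ok; after: ALU=0 MUL=1 MEM=2 BR=1, R=1, W=0
[2] MEM needs rd=1 wr=1: WR_PORT; after: ALU=0 MUL=1 MEM=2 BR=1, R=1, W=0
[3] BR needs rd=0 wr=0: ok; after: ALU=0 MUL=1 MEM=2 BR=0, R=1, W=0
[4] MUL needs rd=1 wr=1: WR_PORT; after: ALU=0 MUL=1 MEM=2 BR=0, R=1, W=0
[5] MEM needs rd=1 wr=1: WR_PORT; after: ALU=0 MUL=1 MEM=2 BR=0, R=1, W=0
[6] ALU needs rd=2 wr=1: FU; after: ALU=0 MUL=1 MEM=2 BR=0, R=1, W=0
[7] ALU needs rd=2 wr=1: FU; after: ALU=0 MUL=1 MEM=2 BR=0, R=1, W=0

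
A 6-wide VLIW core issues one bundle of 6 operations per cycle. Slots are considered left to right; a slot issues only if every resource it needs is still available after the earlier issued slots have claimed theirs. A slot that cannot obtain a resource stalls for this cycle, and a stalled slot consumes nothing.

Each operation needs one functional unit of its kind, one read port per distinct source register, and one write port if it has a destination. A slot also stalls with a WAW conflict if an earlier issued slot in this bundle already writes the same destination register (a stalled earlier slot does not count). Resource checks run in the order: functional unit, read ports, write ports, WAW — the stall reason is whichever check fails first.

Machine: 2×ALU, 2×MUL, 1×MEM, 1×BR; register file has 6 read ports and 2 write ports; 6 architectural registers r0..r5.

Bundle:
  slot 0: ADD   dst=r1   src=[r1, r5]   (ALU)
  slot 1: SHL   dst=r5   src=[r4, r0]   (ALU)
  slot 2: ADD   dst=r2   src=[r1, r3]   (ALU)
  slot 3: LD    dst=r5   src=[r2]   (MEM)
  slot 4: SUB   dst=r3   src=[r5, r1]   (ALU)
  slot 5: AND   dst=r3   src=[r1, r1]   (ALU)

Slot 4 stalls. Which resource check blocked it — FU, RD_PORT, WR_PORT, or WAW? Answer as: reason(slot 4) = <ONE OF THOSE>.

reason(slot 4) = FU

slot 0 (ALU): ISSUE — free A1,Mu2,Ld1,B1 rp4 wp1
slot 1 (ALU): ISSUE — free A0,Mu2,Ld1,B1 rp2 wp0
slot 2 (ALU): stall FU — free A0,Mu2,Ld1,B1 rp2 wp0
slot 3 (MEM): stall WR_PORT — free A0,Mu2,Ld1,B1 rp2 wp0
slot 4 (ALU): stall FU — free A0,Mu2,Ld1,B1 rp2 wp0
slot 5 (ALU): stall FU — free A0,Mu2,Ld1,B1 rp2 wp0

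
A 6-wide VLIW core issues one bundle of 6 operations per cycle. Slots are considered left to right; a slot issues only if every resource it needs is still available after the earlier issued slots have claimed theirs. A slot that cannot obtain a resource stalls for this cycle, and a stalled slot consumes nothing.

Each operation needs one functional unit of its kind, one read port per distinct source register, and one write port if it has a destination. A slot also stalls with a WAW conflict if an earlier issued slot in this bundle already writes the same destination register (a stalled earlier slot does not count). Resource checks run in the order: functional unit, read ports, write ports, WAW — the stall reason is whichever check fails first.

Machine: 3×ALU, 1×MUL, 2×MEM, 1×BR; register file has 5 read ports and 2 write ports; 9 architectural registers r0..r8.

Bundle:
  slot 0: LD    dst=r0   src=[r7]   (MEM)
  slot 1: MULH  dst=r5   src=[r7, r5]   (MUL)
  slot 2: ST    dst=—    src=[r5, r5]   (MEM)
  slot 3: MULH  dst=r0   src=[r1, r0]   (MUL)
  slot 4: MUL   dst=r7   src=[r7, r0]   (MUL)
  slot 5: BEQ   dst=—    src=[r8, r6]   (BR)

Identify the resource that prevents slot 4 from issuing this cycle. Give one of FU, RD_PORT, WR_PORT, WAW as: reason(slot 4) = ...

reason(slot 4) = FU

slot 0 (MEM): ISSUE — free A3,Mu1,Ld1,B1 rp4 wp1
slot 1 (MUL): ISSUE — free A3,Mu0,Ld1,B1 rp2 wp0
slot 2 (MEM): ISSUE — free A3,Mu0,Ld0,B1 rp1 wp0
slot 3 (MUL): stall FU — free A3,Mu0,Ld0,B1 rp1 wp0
slot 4 (MUL): stall FU — free A3,Mu0,Ld0,B1 rp1 wp0
slot 5 (BR): stall RD_PORT — free A3,Mu0,Ld0,B1 rp1 wp0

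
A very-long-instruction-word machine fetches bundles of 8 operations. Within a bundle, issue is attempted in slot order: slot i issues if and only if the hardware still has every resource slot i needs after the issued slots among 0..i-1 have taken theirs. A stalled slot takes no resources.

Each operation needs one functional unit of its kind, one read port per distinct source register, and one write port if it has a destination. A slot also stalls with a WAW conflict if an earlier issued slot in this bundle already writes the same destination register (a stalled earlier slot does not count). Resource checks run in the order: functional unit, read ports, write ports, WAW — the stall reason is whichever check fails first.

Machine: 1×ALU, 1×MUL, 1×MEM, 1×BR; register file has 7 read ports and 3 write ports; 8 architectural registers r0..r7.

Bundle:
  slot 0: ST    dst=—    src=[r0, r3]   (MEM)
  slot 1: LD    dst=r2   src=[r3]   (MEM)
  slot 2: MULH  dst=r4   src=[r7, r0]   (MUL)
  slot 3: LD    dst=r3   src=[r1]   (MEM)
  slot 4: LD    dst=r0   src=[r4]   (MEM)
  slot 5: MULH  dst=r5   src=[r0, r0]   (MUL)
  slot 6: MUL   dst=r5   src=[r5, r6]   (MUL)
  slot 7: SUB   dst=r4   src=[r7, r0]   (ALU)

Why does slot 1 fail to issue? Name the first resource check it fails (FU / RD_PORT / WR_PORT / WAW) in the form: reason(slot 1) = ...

slot 0 (MEM): ISSUE — free A1,Mu1,Ld0,B1 rp5 wp3
slot 1 (MEM): stall FU — free A1,Mu1,Ld0,B1 rp5 wp3
slot 2 (MUL): ISSUE — free A1,Mu0,Ld0,B1 rp3 wp2
slot 3 (MEM): stall FU — free A1,Mu0,Ld0,B1 rp3 wp2
slot 4 (MEM): stall FU — free A1,Mu0,Ld0,B1 rp3 wp2
slot 5 (MUL): stall FU — free A1,Mu0,Ld0,B1 rp3 wp2
slot 6 (MUL): stall FU — free A1,Mu0,Ld0,B1 rp3 wp2
slot 7 (ALU): stall WAW — free A1,Mu0,Ld0,B1 rp3 wp2

reason(slot 1) = FU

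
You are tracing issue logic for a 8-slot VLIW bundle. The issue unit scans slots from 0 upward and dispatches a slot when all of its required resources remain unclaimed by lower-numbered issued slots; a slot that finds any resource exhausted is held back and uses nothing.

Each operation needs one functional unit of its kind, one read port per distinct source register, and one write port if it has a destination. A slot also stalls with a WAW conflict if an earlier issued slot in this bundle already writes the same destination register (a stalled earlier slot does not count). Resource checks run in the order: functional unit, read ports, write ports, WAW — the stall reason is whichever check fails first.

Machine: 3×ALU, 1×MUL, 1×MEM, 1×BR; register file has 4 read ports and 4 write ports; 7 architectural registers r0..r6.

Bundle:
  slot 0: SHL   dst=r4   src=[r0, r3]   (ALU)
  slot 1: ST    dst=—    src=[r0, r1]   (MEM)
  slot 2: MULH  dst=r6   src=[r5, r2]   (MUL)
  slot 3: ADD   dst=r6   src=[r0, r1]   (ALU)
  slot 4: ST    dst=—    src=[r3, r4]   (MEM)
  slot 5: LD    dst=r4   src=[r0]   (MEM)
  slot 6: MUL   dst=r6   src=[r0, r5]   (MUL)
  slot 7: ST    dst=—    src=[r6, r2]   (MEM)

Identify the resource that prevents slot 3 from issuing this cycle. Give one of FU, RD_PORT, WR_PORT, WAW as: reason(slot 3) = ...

[0] ALU needs rd=2 wr=1: ok; after: ALU=2 MUL=1 MEM=1 BR=1, R=2, W=3
[1] MEM needs rd=2 wr=0: ok; after: ALU=2 MUL=1 MEM=0 BR=1, R=0, W=3
[2] MUL needs rd=2 wr=1: RD_PORT; after: ALU=2 MUL=1 MEM=0 BR=1, R=0, W=3
[3] ALU needs rd=2 wr=1: RD_PORT; after: ALU=2 MUL=1 MEM=0 BR=1, R=0, W=3
[4] MEM needs rd=2 wr=0: FU; after: ALU=2 MUL=1 MEM=0 BR=1, R=0, W=3
[5] MEM needs rd=1 wr=1: FU; after: ALU=2 MUL=1 MEM=0 BR=1, R=0, W=3
[6] MUL needs rd=2 wr=1: RD_PORT; after: ALU=2 MUL=1 MEM=0 BR=1, R=0, W=3
[7] MEM needs rd=2 wr=0: FU; after: ALU=2 MUL=1 MEM=0 BR=1, R=0, W=3

reason(slot 3) = RD_PORT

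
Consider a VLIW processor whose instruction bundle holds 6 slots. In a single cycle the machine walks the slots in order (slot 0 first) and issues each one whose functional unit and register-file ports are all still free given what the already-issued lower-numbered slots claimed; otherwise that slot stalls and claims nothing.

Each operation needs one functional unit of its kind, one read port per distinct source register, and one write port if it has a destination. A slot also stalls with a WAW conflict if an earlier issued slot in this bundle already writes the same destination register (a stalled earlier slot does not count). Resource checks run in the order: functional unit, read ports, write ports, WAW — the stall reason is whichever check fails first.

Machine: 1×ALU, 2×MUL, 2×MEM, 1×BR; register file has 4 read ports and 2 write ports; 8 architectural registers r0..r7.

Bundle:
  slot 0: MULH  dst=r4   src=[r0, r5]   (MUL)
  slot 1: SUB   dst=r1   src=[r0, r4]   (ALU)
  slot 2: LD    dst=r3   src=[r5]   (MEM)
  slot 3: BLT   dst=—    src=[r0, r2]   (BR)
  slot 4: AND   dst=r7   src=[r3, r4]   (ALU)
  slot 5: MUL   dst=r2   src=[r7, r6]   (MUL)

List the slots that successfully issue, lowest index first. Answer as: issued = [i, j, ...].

issued = [0, 1]

slot 0 (MUL): ISSUE — free A1,Mu1,Ld2,B1 rp2 wp1
slot 1 (ALU): ISSUE — free A0,Mu1,Ld2,B1 rp0 wp0
slot 2 (MEM): stall RD_PORT — free A0,Mu1,Ld2,B1 rp0 wp0
slot 3 (BR): stall RD_PORT — free A0,Mu1,Ld2,B1 rp0 wp0
slot 4 (ALU): stall FU — free A0,Mu1,Ld2,B1 rp0 wp0
slot 5 (MUL): stall RD_PORT — free A0,Mu1,Ld2,B1 rp0 wp0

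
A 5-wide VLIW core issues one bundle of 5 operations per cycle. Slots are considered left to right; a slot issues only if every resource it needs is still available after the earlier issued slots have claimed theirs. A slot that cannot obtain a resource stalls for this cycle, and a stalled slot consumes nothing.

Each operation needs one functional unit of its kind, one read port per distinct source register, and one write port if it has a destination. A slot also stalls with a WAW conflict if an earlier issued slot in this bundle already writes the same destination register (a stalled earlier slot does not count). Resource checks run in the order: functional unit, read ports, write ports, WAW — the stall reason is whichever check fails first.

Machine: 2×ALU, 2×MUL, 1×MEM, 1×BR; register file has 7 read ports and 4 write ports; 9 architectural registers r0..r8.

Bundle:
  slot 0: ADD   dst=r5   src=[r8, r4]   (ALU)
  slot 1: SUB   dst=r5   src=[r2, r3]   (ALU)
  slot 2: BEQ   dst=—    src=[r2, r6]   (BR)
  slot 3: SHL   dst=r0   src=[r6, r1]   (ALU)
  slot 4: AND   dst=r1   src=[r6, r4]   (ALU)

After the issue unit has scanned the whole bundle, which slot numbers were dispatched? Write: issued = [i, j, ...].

#0 ALU src=r8,r4 dispatched  <A:1 Mu:2 Ld:1 B:1 rd:5 wr:3>
#1 ALU src=r2,r3 held:WAW  <A:1 Mu:2 Ld:1 B:1 rd:5 wr:3>
#2 BR src=r2,r6 dispatched  <A:1 Mu:2 Ld:1 B:0 rd:3 wr:3>
#3 ALU src=r6,r1 dispatched  <A:0 Mu:2 Ld:1 B:0 rd:1 wr:2>
#4 ALU src=r6,r4 held:FU  <A:0 Mu:2 Ld:1 B:0 rd:1 wr:2>

issued = [0, 2, 3]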